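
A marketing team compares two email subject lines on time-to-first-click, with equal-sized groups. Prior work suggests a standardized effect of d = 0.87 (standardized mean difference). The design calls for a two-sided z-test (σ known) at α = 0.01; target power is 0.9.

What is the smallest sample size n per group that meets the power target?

Set Φ(δ − 2.576) = 0.9; then δ − 2.576 = Φ⁻¹(0.9) = 1.282, giving δ = 3.857.
(For δ > 0 the lower-tail rejection region contributes negligibly to power, so the one-term inversion is standard.)
δ = d·√(n/2) ⇒ n = 2(δ/d)² = 2 × (3.857 / 0.87)² = 39.32.
Round up to the next whole unit.

n = 40 per group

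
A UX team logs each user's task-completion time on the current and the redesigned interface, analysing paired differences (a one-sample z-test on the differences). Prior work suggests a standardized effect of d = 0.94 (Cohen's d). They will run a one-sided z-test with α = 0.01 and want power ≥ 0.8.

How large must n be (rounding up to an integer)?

n = 12

For power 0.8 need Φ(δ − z_{0.01}) = 0.8, so δ = z_{0.01} + z_{0.20} = 2.326 + 0.842 = 3.168.
δ = d·√n ⇒ n = (δ/d)² = (3.168 / 0.94)² = 11.36.
Round up to the next whole unit.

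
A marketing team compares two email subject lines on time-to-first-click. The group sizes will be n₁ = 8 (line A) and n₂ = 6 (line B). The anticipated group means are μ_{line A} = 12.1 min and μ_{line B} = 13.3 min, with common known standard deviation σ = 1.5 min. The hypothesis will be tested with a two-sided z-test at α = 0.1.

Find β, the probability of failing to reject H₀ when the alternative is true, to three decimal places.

β ≈ 0.564

Standardized effect: d = |μ_{line A} − μ_{line B}| / σ = |12.1 − 13.3| / 1.5 = 0.8000
Noncentrality parameter: δ = d / √(1/n₁ + 1/n₂) = 0.8000 / √(1/8 + 1/6) = 1.4813
Two-sided α = 0.1 → critical value z_{0.05} = 1.645.
Power = Φ(δ − 1.645) + Φ(−δ − 1.645) = Φ(-0.164) + Φ(-3.126) = 0.4350 + 0.0009 = 0.4359.
Type II error: β = 1 − power = 1 − 0.4359 = 0.5641.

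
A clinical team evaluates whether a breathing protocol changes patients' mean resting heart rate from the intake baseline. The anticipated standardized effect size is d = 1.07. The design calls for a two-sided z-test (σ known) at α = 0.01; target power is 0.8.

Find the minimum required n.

n = 11

Set Φ(δ − 2.576) = 0.8; then δ − 2.576 = Φ⁻¹(0.8) = 0.842, giving δ = 3.417.
(The Φ(−δ − z_{α/2}) term is vanishingly small for δ > 0 and is dropped in the standard sample-size formula.)
δ = d·√n ⇒ n = (δ/d)² = (3.417 / 1.07)² = 10.20.
Rounding up, n = 11.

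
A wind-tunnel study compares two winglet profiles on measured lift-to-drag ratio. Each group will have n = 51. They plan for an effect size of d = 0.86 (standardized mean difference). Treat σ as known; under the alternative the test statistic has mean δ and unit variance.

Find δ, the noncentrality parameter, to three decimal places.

The noncentrality parameter scales effect size by the design's sample-size factor: δ = d·√(n/2) = 0.86 × √(51/2) = 4.3428

δ ≈ 4.343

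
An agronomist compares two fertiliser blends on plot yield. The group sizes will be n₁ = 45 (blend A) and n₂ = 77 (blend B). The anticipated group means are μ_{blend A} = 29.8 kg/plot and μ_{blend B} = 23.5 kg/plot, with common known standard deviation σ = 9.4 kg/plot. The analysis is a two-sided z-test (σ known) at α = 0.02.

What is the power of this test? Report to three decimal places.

Power ≈ 0.894

Standardized effect: d = |μ_{blend A} − μ_{blend B}| / σ = |29.8 − 23.5| / 9.4 = 0.6702
Noncentrality parameter: δ = d / √(1/n₁ + 1/n₂) = 0.6702 / √(1/45 + 1/77) = 3.5718
Critical value for a two-sided test at α = 0.02: z_{α/2} = 2.326.
Power = Φ(δ − 2.326) + Φ(−δ − 2.326) = Φ(1.245) + Φ(-5.898) = 0.8935 + 0.0000 = 0.8935.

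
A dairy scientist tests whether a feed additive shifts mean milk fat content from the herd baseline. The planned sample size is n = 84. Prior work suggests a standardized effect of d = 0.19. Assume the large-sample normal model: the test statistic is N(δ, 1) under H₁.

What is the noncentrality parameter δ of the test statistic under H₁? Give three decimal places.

δ = d·√n = 0.19 × √84 = 1.7414

δ ≈ 1.741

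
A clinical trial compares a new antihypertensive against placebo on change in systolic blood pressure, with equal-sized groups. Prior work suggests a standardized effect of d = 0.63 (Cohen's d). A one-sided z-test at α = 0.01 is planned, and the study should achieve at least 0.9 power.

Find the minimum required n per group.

For power 0.9 need Φ(δ − z_{0.01}) = 0.9, so δ = z_{0.01} + z_{0.10} = 2.326 + 1.282 = 3.608.
δ = d·√(n/2) ⇒ n = 2(δ/d)² = 2 × (3.608 / 0.63)² = 65.59.
Rounding up, n = 66 per group.

n = 66 per group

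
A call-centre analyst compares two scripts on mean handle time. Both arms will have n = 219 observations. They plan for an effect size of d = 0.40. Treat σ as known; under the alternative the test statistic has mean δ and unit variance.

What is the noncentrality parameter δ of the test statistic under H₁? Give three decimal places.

δ ≈ 4.186

The noncentrality parameter scales effect size by the design's sample-size factor: δ = d·√(n/2) = 0.40 × √(219/2) = 4.1857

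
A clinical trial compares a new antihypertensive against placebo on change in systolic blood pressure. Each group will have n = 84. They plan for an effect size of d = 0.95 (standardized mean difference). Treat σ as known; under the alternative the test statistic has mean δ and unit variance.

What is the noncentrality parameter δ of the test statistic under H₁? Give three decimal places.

δ = d·√(n/2) = 0.95 × √(84/2) = 6.1567

δ ≈ 6.157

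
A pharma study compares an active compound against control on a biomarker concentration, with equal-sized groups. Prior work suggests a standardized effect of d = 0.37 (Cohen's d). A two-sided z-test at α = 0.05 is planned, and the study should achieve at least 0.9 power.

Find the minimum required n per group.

n = 154 per group

Set Φ(δ − 1.960) = 0.9; then δ − 1.960 = Φ⁻¹(0.9) = 1.282, giving δ = 3.242.
(Ignoring the negligible lower-tail rejection probability gives the usual closed-form inversion.)
δ = d·√(n/2) ⇒ n = 2(δ/d)² = 2 × (3.242 / 0.37)² = 153.51.
Round up to the next whole unit.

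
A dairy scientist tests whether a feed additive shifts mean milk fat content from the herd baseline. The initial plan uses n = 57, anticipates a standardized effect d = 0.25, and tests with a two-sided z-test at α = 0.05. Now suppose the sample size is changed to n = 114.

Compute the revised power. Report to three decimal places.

Power ≈ 0.761

With n = 114: δ = d·√n = 0.25 × √114 = 2.6693. Critical value z_{0.025} = 1.960.
Revised power = Φ(δ − 1.960) + Φ(−δ − 1.960) = Φ(0.709) + Φ(-4.629) = 0.7609 + 0.0000 = 0.7609.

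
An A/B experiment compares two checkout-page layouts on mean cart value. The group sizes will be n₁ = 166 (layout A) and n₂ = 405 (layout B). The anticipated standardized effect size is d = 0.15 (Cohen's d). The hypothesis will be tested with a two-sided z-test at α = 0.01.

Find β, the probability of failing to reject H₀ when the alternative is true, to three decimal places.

Noncentrality parameter: δ = d / √(1/n₁ + 1/n₂) = 0.15 / √(1/166 + 1/405) = 1.6276
Critical value for a two-sided test at α = 0.01: z_{α/2} = 2.576.
Power = Φ(δ − 2.576) + Φ(−δ − 2.576) = Φ(-0.948) + Φ(-4.203) = 0.1715 + 0.0000 = 0.1715.
Type II error: β = 1 − power = 1 − 0.1715 = 0.8285.

β ≈ 0.828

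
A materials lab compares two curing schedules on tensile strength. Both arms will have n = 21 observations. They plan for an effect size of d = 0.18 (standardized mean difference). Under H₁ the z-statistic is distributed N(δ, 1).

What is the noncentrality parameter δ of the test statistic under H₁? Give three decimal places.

The noncentrality parameter scales effect size by the design's sample-size factor: δ = d·√(n/2) = 0.18 × √(21/2) = 0.5833

δ ≈ 0.583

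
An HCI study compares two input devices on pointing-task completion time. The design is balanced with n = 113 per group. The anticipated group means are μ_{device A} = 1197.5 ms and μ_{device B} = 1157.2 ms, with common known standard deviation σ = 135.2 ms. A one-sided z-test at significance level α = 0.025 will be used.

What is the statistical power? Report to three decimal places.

Power ≈ 0.610

Standardized effect: d = |μ_{device A} − μ_{device B}| / σ = |1197.5 − 1157.2| / 135.2 = 0.2981
Noncentrality parameter: δ = d·√(n/2) = 0.2981 × √(113/2) = 2.2405
Critical value for a one-sided test at α = 0.025: z_α = 1.960.
Power = Φ(δ − 1.960) = Φ(0.281) = 0.6105.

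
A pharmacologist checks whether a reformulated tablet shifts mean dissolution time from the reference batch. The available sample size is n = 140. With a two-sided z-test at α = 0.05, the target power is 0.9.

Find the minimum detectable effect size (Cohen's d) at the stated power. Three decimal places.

Required noncentrality: δ = z_{0.025} + z_{0.10} = 1.960 + 1.282 = 3.242.
(Lower-tail contribution to power is negligible for δ > 0.)
δ = d·√n ⇒ d = δ/√n = 3.242/√140 = 0.2740.

d ≈ 0.274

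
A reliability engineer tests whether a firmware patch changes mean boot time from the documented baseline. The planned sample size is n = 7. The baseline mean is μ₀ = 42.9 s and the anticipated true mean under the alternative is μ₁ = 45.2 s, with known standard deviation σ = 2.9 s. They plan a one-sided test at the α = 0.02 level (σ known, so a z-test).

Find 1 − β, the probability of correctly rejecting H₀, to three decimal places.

Power ≈ 0.518

Standardized effect: d = |μ₁ − μ₀| / σ = |45.2 − 42.9| / 2.9 = 0.7931
Noncentrality parameter: δ = d·√n = 0.7931 × √7 = 2.0984
Critical value for a one-sided test at α = 0.02: z_α = 2.054.
Power = P(Z > 2.054 − δ) = Φ(0.045) = 0.5178.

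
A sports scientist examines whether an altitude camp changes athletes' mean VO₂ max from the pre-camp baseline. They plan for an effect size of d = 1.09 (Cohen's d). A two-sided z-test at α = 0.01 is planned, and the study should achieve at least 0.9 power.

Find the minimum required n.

For power 0.9 need Φ(δ − z_{0.005}) = 0.9, so δ = z_{0.005} + z_{0.10} = 2.576 + 1.282 = 3.857.
(For δ > 0 the lower-tail rejection region contributes negligibly to power, so the one-term inversion is standard.)
δ = d·√n ⇒ n = (δ/d)² = (3.857 / 1.09)² = 12.52.
Rounding up, n = 13.

n = 13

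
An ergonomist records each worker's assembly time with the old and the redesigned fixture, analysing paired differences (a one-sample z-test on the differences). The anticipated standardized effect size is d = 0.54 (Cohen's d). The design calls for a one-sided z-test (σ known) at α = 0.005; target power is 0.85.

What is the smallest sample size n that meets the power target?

For power 0.85 need Φ(δ − z_{0.005}) = 0.85, so δ = z_{0.005} + z_{0.15} = 2.576 + 1.036 = 3.612.
δ = d·√n ⇒ n = (δ/d)² = (3.612 / 0.54)² = 44.75.
Round up to the next whole unit.

n = 45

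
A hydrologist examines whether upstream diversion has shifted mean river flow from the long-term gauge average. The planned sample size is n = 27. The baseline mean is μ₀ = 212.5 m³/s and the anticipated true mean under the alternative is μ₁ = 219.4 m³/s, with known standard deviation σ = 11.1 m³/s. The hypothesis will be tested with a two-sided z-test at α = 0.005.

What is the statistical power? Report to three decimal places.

Standardized effect: d = |μ₁ − μ₀| / σ = |219.4 − 212.5| / 11.1 = 0.6216
Noncentrality parameter: δ = d·√n = 0.6216 × √27 = 3.2300
Two-sided α = 0.005 → critical value z_{0.0025} = 2.807.
Power = Φ(δ − 2.807) + Φ(−δ − 2.807) = Φ(0.423) + Φ(-6.037) = 0.6639 + 0.0000 = 0.6639.

Power ≈ 0.664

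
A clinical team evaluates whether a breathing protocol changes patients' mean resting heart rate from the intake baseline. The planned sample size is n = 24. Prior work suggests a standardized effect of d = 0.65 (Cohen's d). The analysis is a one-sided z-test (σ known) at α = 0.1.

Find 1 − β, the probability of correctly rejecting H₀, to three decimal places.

Power ≈ 0.971

Noncentrality parameter: δ = d·√n = 0.65 × √24 = 3.1843
Critical value for a one-sided test at α = 0.1: z_α = 1.282.
Power = Φ(δ − 1.282) = Φ(1.903) = 0.9715.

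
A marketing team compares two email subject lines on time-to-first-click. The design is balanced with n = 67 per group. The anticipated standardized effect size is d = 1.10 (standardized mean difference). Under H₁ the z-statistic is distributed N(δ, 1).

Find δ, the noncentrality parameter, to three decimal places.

δ = d·√(n/2) = 1.10 × √(67/2) = 6.3667

δ ≈ 6.367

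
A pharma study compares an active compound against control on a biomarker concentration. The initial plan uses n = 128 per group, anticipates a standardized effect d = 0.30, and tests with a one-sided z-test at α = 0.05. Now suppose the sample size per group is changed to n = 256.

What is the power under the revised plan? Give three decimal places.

Power ≈ 0.960

With n = 256 per group: δ = d·√(n/2) = 0.30 × √(256/2) = 3.3941. Critical value z_{0.05} = 1.645.
Revised power = Φ(δ − 1.645) = Φ(1.749) = 0.9599.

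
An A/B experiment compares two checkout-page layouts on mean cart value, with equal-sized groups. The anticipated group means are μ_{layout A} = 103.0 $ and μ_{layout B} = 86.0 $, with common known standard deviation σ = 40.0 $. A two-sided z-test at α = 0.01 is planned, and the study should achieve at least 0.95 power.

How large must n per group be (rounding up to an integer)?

n = 198 per group

Standardized effect: d = |μ_{layout A} − μ_{layout B}| / σ = |103.0 − 86.0| / 40.0 = 0.4250
Set Φ(δ − 2.576) = 0.95; then δ − 2.576 = Φ⁻¹(0.95) = 1.645, giving δ = 4.221.
(Ignoring the negligible lower-tail rejection probability gives the usual closed-form inversion.)
δ = d·√(n/2) ⇒ n = 2(δ/d)² = 2 × (4.221 / 0.4250)² = 197.25.
Rounding up, n = 198 per group.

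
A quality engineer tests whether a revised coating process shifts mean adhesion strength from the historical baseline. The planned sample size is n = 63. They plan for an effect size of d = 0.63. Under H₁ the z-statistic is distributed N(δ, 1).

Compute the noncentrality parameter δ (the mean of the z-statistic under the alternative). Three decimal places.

The noncentrality parameter scales effect size by the design's sample-size factor: δ = d·√n = 0.63 × √63 = 5.0005

δ ≈ 5.000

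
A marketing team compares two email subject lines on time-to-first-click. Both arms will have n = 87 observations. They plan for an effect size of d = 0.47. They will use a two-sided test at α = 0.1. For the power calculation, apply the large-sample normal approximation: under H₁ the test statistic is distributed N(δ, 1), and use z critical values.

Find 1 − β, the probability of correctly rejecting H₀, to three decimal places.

Power ≈ 0.927

Noncentrality parameter: δ = d·√(n/2) = 0.47 × √(87/2) = 3.0999
Critical value for a two-sided test at α = 0.1: z_{α/2} = 1.645.
Power = Φ(δ − 1.645) + Φ(−δ − 1.645) = Φ(1.455) + Φ(-4.745) = 0.9272 + 0.0000 = 0.9272.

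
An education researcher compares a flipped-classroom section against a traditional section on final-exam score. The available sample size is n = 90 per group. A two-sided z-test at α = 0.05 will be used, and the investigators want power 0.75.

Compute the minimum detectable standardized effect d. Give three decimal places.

d ≈ 0.393

Required noncentrality: δ = z_{0.025} + z_{0.25} = 1.960 + 0.674 = 2.634.
(Lower-tail contribution to power is negligible for δ > 0.)
δ = d·√(n/2) ⇒ d = δ/√(n/2) = 2.634/√(90/2) = 0.3927.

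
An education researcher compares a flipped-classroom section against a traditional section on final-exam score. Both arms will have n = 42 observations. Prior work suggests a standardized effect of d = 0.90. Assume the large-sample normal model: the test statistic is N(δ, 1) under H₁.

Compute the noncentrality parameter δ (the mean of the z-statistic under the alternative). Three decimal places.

δ = d·√(n/2) = 0.90 × √(42/2) = 4.1243

δ ≈ 4.124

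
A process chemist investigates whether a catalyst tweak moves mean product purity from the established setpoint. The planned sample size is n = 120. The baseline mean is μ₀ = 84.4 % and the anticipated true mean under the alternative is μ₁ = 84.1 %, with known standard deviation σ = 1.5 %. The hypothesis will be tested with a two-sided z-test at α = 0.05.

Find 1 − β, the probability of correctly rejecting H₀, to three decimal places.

Standardized effect: d = |μ₁ − μ₀| / σ = |84.1 − 84.4| / 1.5 = 0.2000
Noncentrality parameter: δ = d·√n = 0.2000 × √120 = 2.1909
Critical value for a two-sided test at α = 0.05: z_{α/2} = 1.960.
Power = Φ(δ − 1.960) + Φ(−δ − 1.960) = Φ(0.231) + Φ(-4.151) = 0.5913 + 0.0000 = 0.5913.

Power ≈ 0.591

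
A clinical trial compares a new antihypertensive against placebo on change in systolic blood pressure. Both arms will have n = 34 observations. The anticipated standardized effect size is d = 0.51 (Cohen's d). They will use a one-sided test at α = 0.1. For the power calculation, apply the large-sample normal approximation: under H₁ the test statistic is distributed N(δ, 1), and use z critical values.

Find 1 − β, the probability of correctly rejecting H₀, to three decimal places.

Noncentrality parameter: δ = d·√(n/2) = 0.51 × √(34/2) = 2.1028
Critical value for a one-sided test at α = 0.1: z_α = 1.282.
Power = Φ(δ − 1.282) = Φ(0.821) = 0.7942.

Power ≈ 0.794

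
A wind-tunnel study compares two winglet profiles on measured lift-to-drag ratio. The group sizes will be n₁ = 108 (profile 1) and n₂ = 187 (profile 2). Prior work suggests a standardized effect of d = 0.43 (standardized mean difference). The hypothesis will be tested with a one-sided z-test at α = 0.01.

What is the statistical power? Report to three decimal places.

Noncentrality parameter: δ = d / √(1/n₁ + 1/n₂) = 0.43 / √(1/108 + 1/187) = 3.5579
One-sided α = 0.01 → critical value z_{0.01} = 2.326.
Power = Φ(δ − 2.326) = Φ(1.232) = 0.8909.

Power ≈ 0.891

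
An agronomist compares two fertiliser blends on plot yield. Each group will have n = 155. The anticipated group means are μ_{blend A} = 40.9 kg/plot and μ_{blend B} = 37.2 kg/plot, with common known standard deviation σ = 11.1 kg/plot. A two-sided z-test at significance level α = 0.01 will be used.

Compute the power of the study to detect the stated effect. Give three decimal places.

Standardized effect: d = |μ_{blend A} − μ_{blend B}| / σ = |40.9 − 37.2| / 11.1 = 0.3333
Noncentrality parameter: δ = d·√(n/2) = 0.3333 × √(155/2) = 2.9345
Two-sided α = 0.01 → critical value z_{0.005} = 2.576.
Power = Φ(δ − 2.576) + Φ(−δ − 2.576) = Φ(0.359) + Φ(-5.510) = 0.6401 + 0.0000 = 0.6401.

Power ≈ 0.640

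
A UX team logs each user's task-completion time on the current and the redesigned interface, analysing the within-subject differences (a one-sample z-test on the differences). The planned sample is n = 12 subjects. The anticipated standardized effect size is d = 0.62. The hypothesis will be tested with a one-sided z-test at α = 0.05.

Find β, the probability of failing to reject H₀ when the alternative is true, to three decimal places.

β ≈ 0.308

Noncentrality parameter: δ = d·√n = 0.62 × √12 = 2.1477
One-sided α = 0.05 → critical value z_{0.05} = 1.645.
Power = Φ(δ − 1.645) = Φ(0.503) = 0.6925.
Type II error: β = 1 − power = 1 − 0.6925 = 0.3075.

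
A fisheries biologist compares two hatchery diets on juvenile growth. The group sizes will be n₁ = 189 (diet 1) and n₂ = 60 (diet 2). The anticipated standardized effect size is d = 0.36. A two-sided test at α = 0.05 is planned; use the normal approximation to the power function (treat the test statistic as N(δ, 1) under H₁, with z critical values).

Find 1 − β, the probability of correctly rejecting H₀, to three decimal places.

Noncentrality parameter: δ = d / √(1/n₁ + 1/n₂) = 0.36 / √(1/189 + 1/60) = 2.4295
Two-sided α = 0.05 → critical value z_{0.025} = 1.960.
Power = Φ(δ − 1.960) + Φ(−δ − 1.960) = Φ(0.469) + Φ(-4.389) = 0.6806 + 0.0000 = 0.6806.

Power ≈ 0.681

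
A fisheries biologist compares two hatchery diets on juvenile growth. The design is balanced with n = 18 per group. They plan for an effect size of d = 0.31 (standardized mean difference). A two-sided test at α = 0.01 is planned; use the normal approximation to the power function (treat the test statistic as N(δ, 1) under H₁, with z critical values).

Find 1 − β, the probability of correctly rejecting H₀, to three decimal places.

Noncentrality parameter: λ = d·√(n/2) = 0.31 × √(18/2) = 0.9300
Two-sided α = 0.01 → critical value z_{0.005} = 2.576.
Power = Φ(λ − 2.576) + Φ(−λ − 2.576) = Φ(-1.646) + Φ(-3.506) = 0.0499 + 0.0002 = 0.0501.

Power ≈ 0.050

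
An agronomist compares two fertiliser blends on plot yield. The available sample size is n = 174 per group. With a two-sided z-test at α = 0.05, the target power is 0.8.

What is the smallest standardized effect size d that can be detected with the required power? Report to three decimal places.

d ≈ 0.300

Need Φ(δ − 1.960) = 0.8, so δ = 1.960 + 0.842 = 2.802.
(The second rejection-region term Φ(−δ − z_{α/2}) is negligible and dropped.)
δ = d·√(n/2) ⇒ d = δ/√(n/2) = 2.802/√(174/2) = 0.3004.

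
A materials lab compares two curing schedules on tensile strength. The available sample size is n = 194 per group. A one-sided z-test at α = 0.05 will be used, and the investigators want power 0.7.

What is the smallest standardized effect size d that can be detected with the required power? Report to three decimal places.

Required noncentrality: δ = z_{0.05} + z_{0.30} = 1.645 + 0.524 = 2.169.
δ = d·√(n/2) ⇒ d = δ/√(n/2) = 2.169/√(194/2) = 0.2203.

d ≈ 0.220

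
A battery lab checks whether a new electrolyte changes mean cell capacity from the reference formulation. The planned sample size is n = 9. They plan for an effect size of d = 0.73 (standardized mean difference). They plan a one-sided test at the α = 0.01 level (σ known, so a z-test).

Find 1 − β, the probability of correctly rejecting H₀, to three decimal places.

Power ≈ 0.446

Noncentrality parameter: δ = d·√n = 0.73 × √9 = 2.1900
Critical value for a one-sided test at α = 0.01: z_α = 2.326.
Power = P(Z > 2.326 − δ) = Φ(-0.136) = 0.4458.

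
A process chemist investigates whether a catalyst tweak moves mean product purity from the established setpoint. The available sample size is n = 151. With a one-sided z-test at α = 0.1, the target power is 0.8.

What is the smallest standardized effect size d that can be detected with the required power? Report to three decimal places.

Need Φ(δ − 1.282) = 0.8, so δ = 1.282 + 0.842 = 2.123.
δ = d·√n ⇒ d = δ/√n = 2.123/√151 = 0.1728.

d ≈ 0.173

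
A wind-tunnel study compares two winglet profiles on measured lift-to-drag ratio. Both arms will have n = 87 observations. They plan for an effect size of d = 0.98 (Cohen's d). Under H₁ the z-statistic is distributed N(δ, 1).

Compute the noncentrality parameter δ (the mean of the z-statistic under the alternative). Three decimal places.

δ ≈ 6.464

The noncentrality parameter scales effect size by the design's sample-size factor: δ = d·√(n/2) = 0.98 × √(87/2) = 6.4635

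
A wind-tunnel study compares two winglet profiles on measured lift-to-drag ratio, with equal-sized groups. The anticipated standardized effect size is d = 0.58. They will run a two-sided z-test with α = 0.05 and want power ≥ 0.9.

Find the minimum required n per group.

n = 63 per group

Set Φ(δ − 1.960) = 0.9; then δ − 1.960 = Φ⁻¹(0.9) = 1.282, giving δ = 3.242.
(Ignoring the negligible lower-tail rejection probability gives the usual closed-form inversion.)
δ = d·√(n/2) ⇒ n = 2(δ/d)² = 2 × (3.242 / 0.58)² = 62.47.
Round up to the next whole unit.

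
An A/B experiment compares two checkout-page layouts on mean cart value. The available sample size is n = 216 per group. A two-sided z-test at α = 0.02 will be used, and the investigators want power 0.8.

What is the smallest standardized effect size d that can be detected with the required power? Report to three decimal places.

Need Φ(δ − 2.326) = 0.8, so δ = 2.326 + 0.842 = 3.168.
(Lower-tail contribution to power is negligible for δ > 0.)
δ = d·√(n/2) ⇒ d = δ/√(n/2) = 3.168/√(216/2) = 0.3048.

d ≈ 0.305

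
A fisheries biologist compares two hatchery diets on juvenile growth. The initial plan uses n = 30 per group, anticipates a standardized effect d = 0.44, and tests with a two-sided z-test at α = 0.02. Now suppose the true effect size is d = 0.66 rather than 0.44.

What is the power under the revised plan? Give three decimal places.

With d = 0.66: δ = d·√(n/2) = 0.66 × √(30/2) = 2.5562. Critical value z_{0.01} = 2.326.
Revised power = Φ(δ − 2.326) + Φ(−δ − 2.326) = Φ(0.230) + Φ(-4.883) = 0.5909 + 0.0000 = 0.5909.

Power ≈ 0.591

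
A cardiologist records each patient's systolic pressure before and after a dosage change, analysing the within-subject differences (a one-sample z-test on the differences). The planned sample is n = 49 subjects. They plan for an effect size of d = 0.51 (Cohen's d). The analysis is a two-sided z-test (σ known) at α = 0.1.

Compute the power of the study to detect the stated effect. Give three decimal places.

Power ≈ 0.973

Noncentrality parameter: δ = d·√n = 0.51 × √49 = 3.5700
Two-sided α = 0.1 → critical value z_{0.05} = 1.645.
Power = Φ(δ − 1.645) + Φ(−δ − 1.645) = Φ(1.925) + Φ(-5.215) = 0.9729 + 0.0000 = 0.9729.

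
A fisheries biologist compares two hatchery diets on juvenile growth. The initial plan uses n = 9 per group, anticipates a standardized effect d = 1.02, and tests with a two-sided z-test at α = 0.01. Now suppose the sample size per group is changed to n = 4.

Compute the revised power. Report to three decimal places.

Power ≈ 0.129

With n = 4 per group: δ = d·√(n/2) = 1.02 × √(4/2) = 1.4425. Critical value z_{0.005} = 2.576.
Revised power = Φ(δ − 2.576) + Φ(−δ − 2.576) = Φ(-1.133) + Φ(-4.018) = 0.1285 + 0.0000 = 0.1286.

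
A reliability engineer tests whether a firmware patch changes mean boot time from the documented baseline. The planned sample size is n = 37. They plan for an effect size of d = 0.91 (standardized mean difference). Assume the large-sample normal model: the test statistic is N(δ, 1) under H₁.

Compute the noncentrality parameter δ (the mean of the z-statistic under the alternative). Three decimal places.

The noncentrality parameter scales effect size by the design's sample-size factor: δ = d·√n = 0.91 × √37 = 5.5353

δ ≈ 5.535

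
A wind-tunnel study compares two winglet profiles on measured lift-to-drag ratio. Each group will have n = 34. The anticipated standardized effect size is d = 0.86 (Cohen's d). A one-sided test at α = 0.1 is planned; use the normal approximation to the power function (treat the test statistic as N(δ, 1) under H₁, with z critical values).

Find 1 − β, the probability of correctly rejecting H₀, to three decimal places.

Noncentrality parameter: δ = d·√(n/2) = 0.86 × √(34/2) = 3.5459
One-sided α = 0.1 → critical value z_{0.1} = 1.282.
Power = Φ(δ − 1.282) = Φ(2.264) = 0.9882.

Power ≈ 0.988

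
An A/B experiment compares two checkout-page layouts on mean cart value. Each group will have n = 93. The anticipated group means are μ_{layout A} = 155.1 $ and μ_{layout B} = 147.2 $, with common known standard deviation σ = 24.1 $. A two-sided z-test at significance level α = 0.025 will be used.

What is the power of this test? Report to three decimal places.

Standardized effect: d = |μ_{layout A} − μ_{layout B}| / σ = |155.1 − 147.2| / 24.1 = 0.3278
Noncentrality parameter: δ = d·√(n/2) = 0.3278 × √(93/2) = 2.2353
Two-sided α = 0.025 → critical value z_{0.0125} = 2.241.
Power = Φ(δ − 2.241) + Φ(−δ − 2.241) = Φ(-0.006) + Φ(-4.477) = 0.4976 + 0.0000 = 0.4976.

Power ≈ 0.498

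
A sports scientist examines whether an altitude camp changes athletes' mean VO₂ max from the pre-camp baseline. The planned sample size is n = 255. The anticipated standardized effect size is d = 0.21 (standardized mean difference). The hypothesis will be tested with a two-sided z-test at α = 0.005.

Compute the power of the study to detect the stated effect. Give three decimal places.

Power ≈ 0.708

Noncentrality parameter: δ = d·√n = 0.21 × √255 = 3.3534
Two-sided α = 0.005 → critical value z_{0.0025} = 2.807.
Power = Φ(δ − 2.807) + Φ(−δ − 2.807) = Φ(0.546) + Φ(-6.160) = 0.7076 + 0.0000 = 0.7076.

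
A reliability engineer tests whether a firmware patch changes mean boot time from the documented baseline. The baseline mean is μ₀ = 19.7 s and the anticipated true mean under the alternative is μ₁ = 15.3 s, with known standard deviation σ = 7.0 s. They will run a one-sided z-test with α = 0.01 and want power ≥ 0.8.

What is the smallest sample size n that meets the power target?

Standardized effect: d = |μ₁ − μ₀| / σ = |15.3 − 19.7| / 7.0 = 0.6286
Set Φ(δ − 2.326) = 0.8; then δ − 2.326 = Φ⁻¹(0.8) = 0.842, giving δ = 3.168.
δ = d·√n ⇒ n = (δ/d)² = (3.168 / 0.6286)² = 25.40.
Round up to the next whole unit.

n = 26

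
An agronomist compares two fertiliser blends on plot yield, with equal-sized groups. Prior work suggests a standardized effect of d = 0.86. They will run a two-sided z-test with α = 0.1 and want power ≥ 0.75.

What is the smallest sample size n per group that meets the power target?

Set Φ(δ − 1.645) = 0.75; then δ − 1.645 = Φ⁻¹(0.75) = 0.674, giving δ = 2.319.
(The Φ(−δ − z_{α/2}) term is vanishingly small for δ > 0 and is dropped in the standard sample-size formula.)
δ = d·√(n/2) ⇒ n = 2(δ/d)² = 2 × (2.319 / 0.86)² = 14.55.
Round up to the next whole unit.

n = 15 per group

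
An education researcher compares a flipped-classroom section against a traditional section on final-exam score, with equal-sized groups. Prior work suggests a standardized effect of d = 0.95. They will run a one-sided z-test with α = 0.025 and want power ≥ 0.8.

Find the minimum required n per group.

For power 0.8 need Φ(δ − z_{0.025}) = 0.8, so δ = z_{0.025} + z_{0.20} = 1.960 + 0.842 = 2.802.
δ = d·√(n/2) ⇒ n = 2(δ/d)² = 2 × (2.802 / 0.95)² = 17.39.
Round up to the next whole unit.

n = 18 per group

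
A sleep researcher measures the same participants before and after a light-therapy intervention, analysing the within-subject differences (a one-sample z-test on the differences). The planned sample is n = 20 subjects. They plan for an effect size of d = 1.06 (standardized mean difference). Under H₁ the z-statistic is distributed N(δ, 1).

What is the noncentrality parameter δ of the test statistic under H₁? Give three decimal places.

δ ≈ 4.740

The noncentrality parameter scales effect size by the design's sample-size factor: δ = d·√n = 1.06 × √20 = 4.7405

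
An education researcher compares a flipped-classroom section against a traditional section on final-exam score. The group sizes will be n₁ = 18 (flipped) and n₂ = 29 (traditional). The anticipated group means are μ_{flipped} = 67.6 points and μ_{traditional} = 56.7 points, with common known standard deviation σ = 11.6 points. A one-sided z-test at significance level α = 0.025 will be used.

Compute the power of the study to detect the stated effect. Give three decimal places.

Power ≈ 0.879

Standardized effect: d = |μ_{flipped} − μ_{traditional}| / σ = |67.6 − 56.7| / 11.6 = 0.9397
Noncentrality parameter: δ = d / √(1/n₁ + 1/n₂) = 0.9397 / √(1/18 + 1/29) = 3.1315
One-sided α = 0.025 → critical value z_{0.025} = 1.960.
Power = P(Z > 1.960 − δ) = Φ(1.172) = 0.8793.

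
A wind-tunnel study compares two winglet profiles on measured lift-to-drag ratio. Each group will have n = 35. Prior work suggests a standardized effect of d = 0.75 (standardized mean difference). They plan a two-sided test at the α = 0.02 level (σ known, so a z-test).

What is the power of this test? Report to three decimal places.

Power ≈ 0.791

Noncentrality parameter: δ = d·√(n/2) = 0.75 × √(35/2) = 3.1375
Two-sided α = 0.02 → critical value z_{0.01} = 2.326.
Power = Φ(δ − 2.326) + Φ(−δ − 2.326) = Φ(0.811) + Φ(-5.464) = 0.7914 + 0.0000 = 0.7914.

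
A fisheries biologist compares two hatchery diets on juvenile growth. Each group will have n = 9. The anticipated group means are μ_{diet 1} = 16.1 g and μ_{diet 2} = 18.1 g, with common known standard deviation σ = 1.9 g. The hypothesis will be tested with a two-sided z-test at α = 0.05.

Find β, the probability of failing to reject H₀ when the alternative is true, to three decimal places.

β ≈ 0.392

Standardized effect: d = |μ_{diet 1} − μ_{diet 2}| / σ = |16.1 − 18.1| / 1.9 = 1.0526
Noncentrality parameter: δ = d·√(n/2) = 1.0526 × √(9/2) = 2.2330
Two-sided α = 0.05 → critical value z_{0.025} = 1.960.
Power = Φ(δ − 1.960) + Φ(−δ − 1.960) = Φ(0.273) + Φ(-4.193) = 0.6076 + 0.0000 = 0.6076.
Type II error: β = 1 − power = 1 − 0.6076 = 0.3924.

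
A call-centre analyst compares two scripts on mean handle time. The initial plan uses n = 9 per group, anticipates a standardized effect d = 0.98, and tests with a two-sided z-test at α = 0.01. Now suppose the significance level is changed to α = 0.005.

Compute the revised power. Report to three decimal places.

Power ≈ 0.233

δ = d·√(n/2) = 0.98 × √(9/2) = 2.0789 (unchanged). New critical value: z_{0.0025} = 2.807.
Revised power = Φ(δ − 2.807) + Φ(−δ − 2.807) = Φ(-0.728) + Φ(-4.886) = 0.2333 + 0.0000 = 0.2333.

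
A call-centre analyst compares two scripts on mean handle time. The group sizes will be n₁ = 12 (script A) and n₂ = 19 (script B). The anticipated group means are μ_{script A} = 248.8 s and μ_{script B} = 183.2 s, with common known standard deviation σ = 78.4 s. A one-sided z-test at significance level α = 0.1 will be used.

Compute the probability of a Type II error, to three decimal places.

Standardized effect: d = |μ_{script A} − μ_{script B}| / σ = |248.8 − 183.2| / 78.4 = 0.8367
Noncentrality parameter: δ = d / √(1/n₁ + 1/n₂) = 0.8367 / √(1/12 + 1/19) = 2.2692
Critical value for a one-sided test at α = 0.1: z_α = 1.282.
Power = Φ(δ − 1.282) = Φ(0.988) = 0.8383.
Type II error: β = 1 − power = 1 − 0.8383 = 0.1617.

β ≈ 0.162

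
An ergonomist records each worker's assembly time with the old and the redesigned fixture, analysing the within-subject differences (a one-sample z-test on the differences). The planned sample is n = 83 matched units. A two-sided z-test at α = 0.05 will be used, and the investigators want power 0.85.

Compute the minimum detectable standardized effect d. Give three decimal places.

Need Φ(δ − 1.960) = 0.85, so δ = 1.960 + 1.036 = 2.996.
(Lower-tail contribution to power is negligible for δ > 0.)
δ = d·√n ⇒ d = δ/√n = 2.996/√83 = 0.3289.

d ≈ 0.329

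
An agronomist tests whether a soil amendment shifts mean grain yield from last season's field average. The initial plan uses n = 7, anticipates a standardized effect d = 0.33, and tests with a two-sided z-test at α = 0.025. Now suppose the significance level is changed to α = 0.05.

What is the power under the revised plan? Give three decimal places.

δ = d·√n = 0.33 × √7 = 0.8731 (unchanged). New critical value: z_{0.025} = 1.960.
Revised power = Φ(δ − 1.960) + Φ(−δ − 1.960) = Φ(-1.087) + Φ(-2.833) = 0.1385 + 0.0023 = 0.1409.

Power ≈ 0.141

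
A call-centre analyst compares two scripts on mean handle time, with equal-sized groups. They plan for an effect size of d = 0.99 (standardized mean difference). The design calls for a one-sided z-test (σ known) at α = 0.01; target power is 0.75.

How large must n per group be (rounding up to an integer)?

n = 19 per group

Set Φ(δ − 2.326) = 0.75; then δ − 2.326 = Φ⁻¹(0.75) = 0.674, giving δ = 3.001.
δ = d·√(n/2) ⇒ n = 2(δ/d)² = 2 × (3.001 / 0.99)² = 18.38.
Round up to the next whole unit.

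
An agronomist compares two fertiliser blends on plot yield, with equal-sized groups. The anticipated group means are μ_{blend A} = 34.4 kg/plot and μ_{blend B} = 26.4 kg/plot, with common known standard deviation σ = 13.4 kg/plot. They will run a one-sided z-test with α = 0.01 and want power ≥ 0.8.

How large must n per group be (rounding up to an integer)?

n = 57 per group

Standardized effect: d = |μ_{blend A} − μ_{blend B}| / σ = |34.4 − 26.4| / 13.4 = 0.5970
For power 0.8 need Φ(δ − z_{0.01}) = 0.8, so δ = z_{0.01} + z_{0.20} = 2.326 + 0.842 = 3.168.
δ = d·√(n/2) ⇒ n = 2(δ/d)² = 2 × (3.168 / 0.5970)² = 56.31.
Rounding up, n = 57 per group.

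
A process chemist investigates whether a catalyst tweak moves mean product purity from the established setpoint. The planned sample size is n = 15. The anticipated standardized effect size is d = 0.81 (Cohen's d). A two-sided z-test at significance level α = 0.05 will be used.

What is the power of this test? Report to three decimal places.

Power ≈ 0.880

Noncentrality parameter: δ = d·√n = 0.81 × √15 = 3.1371
Two-sided α = 0.05 → critical value z_{0.025} = 1.960.
Power = Φ(δ − 1.960) + Φ(−δ − 1.960) = Φ(1.177) + Φ(-5.097) = 0.8804 + 0.0000 = 0.8804.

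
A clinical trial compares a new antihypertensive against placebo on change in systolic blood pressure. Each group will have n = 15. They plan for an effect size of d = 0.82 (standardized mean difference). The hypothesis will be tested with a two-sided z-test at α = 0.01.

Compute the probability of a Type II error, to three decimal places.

Noncentrality parameter: δ = d·√(n/2) = 0.82 × √(15/2) = 2.2457
Critical value for a two-sided test at α = 0.01: z_{α/2} = 2.576.
Power = Φ(δ − 2.576) + Φ(−δ − 2.576) = Φ(-0.330) + Φ(-4.821) = 0.3706 + 0.0000 = 0.3706.
Type II error: β = 1 − power = 1 − 0.3706 = 0.6294.

β ≈ 0.629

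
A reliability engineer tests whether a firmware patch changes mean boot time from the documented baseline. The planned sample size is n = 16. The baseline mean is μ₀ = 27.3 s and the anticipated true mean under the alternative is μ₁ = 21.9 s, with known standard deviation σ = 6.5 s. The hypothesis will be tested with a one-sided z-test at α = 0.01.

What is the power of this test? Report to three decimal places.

Power ≈ 0.841

Standardized effect: d = |μ₁ − μ₀| / σ = |21.9 − 27.3| / 6.5 = 0.8308
Noncentrality parameter: δ = d·√n = 0.8308 × √16 = 3.3231
One-sided α = 0.01 → critical value z_{0.01} = 2.326.
Power = Φ(δ − 2.326) = Φ(0.997) = 0.8406.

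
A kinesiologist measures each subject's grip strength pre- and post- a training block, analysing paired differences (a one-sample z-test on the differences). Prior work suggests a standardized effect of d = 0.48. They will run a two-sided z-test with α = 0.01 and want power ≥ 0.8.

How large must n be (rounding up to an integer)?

n = 51

Set Φ(δ − 2.576) = 0.8; then δ − 2.576 = Φ⁻¹(0.8) = 0.842, giving δ = 3.417.
(For δ > 0 the lower-tail rejection region contributes negligibly to power, so the one-term inversion is standard.)
δ = d·√n ⇒ n = (δ/d)² = (3.417 / 0.48)² = 50.69.
Round up to the next whole unit.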